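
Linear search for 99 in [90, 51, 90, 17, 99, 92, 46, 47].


i=0: 90!=99
i=1: 51!=99
i=2: 90!=99
i=3: 17!=99
i=4: 99==99 found!

Found at 4, 5 comps


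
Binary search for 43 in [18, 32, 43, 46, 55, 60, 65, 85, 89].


Step 1: lo=0, hi=8, mid=4, val=55
Step 2: lo=0, hi=3, mid=1, val=32
Step 3: lo=2, hi=3, mid=2, val=43

Found at index 2


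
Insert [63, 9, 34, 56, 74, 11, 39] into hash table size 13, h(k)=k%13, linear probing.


Insert 63: h=11 -> slot 11
Insert 9: h=9 -> slot 9
Insert 34: h=8 -> slot 8
Insert 56: h=4 -> slot 4
Insert 74: h=9, 1 probes -> slot 10
Insert 11: h=11, 1 probes -> slot 12
Insert 39: h=0 -> slot 0

Table: [39, None, None, None, 56, None, None, None, 34, 9, 74, 63, 11]


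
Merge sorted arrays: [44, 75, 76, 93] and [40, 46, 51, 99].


Take 40 from B
Take 44 from A
Take 46 from B
Take 51 from B
Take 75 from A
Take 76 from A
Take 93 from A

Merged: [40, 44, 46, 51, 75, 76, 93, 99]


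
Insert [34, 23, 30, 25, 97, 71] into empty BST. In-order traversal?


Insert 34: root
Insert 23: L from 34
Insert 30: L from 34 -> R from 23
Insert 25: L from 34 -> R from 23 -> L from 30
Insert 97: R from 34
Insert 71: R from 34 -> L from 97

In-order: [23, 25, 30, 34, 71, 97]


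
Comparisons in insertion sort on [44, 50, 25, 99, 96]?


Algorithm: insertion sort
Input: [44, 50, 25, 99, 96]
Sorted: [25, 44, 50, 96, 99]

6


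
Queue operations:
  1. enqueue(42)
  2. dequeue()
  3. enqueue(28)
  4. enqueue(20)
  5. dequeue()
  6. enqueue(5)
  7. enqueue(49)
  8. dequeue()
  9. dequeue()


enqueue(42) -> [42]
dequeue()->42, []
enqueue(28) -> [28]
enqueue(20) -> [28, 20]
dequeue()->28, [20]
enqueue(5) -> [20, 5]
enqueue(49) -> [20, 5, 49]
dequeue()->20, [5, 49]
dequeue()->5, [49]

Final queue: [49]


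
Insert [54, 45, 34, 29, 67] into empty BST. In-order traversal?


Insert 54: root
Insert 45: L from 54
Insert 34: L from 54 -> L from 45
Insert 29: L from 54 -> L from 45 -> L from 34
Insert 67: R from 54

In-order: [29, 34, 45, 54, 67]


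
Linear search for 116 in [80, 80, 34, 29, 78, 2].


i=0: 80!=116
i=1: 80!=116
i=2: 34!=116
i=3: 29!=116
i=4: 78!=116
i=5: 2!=116

Not found, 6 comps


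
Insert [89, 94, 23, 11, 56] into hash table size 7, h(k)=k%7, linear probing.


Insert 89: h=5 -> slot 5
Insert 94: h=3 -> slot 3
Insert 23: h=2 -> slot 2
Insert 11: h=4 -> slot 4
Insert 56: h=0 -> slot 0

Table: [56, None, 23, 94, 11, 89, None]


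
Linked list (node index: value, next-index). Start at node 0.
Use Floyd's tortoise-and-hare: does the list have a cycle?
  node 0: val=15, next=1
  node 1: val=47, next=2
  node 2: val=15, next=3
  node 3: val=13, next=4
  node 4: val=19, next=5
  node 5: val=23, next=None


Floyd's tortoise (slow, +1) and hare (fast, +2):
  init: slow=0, fast=0
  step 1: slow=1, fast=2
  step 2: slow=2, fast=4
  step 3: fast 4->5->None, no cycle

Cycle: no


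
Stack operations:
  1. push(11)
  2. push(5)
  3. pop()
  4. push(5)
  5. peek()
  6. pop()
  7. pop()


push(11) -> [11]
push(5) -> [11, 5]
pop()->5, [11]
push(5) -> [11, 5]
peek()->5
pop()->5, [11]
pop()->11, []

Final stack: []


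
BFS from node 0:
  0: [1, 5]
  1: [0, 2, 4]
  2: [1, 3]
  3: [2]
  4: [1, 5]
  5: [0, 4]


Visit 0, enqueue [1, 5]
Visit 1, enqueue [2, 4]
Visit 5, enqueue []
Visit 2, enqueue [3]
Visit 4, enqueue []
Visit 3, enqueue []

BFS order: [0, 1, 5, 2, 4, 3]


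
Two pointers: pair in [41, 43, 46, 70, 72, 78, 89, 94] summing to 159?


lo=0(41)+hi=7(94)=135
lo=1(43)+hi=7(94)=137
lo=2(46)+hi=7(94)=140
lo=3(70)+hi=7(94)=164
lo=3(70)+hi=6(89)=159

Yes: 70+89=159


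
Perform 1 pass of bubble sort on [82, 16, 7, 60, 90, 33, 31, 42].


Initial: [82, 16, 7, 60, 90, 33, 31, 42]
Pass 1: [16, 7, 60, 82, 33, 31, 42, 90] (6 swaps)

After 1 pass: [16, 7, 60, 82, 33, 31, 42, 90]


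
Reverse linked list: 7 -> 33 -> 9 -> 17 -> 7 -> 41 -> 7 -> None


Step 1: curr=7, set curr.next=prev(None) | reversed so far: 7
Step 2: curr=33, set curr.next=prev(7) | reversed so far: 33 -> 7
Step 3: curr=9, set curr.next=prev(33) | reversed so far: 9 -> 33 -> 7
Step 4: curr=17, set curr.next=prev(9) | reversed so far: 17 -> 9 -> 33 -> 7
Step 5: curr=7, set curr.next=prev(17) | reversed so far: 7 -> 17 -> 9 -> 33 -> 7
Step 6: curr=41, set curr.next=prev(7) | reversed so far: 41 -> 7 -> 17 -> 9 -> 33 -> 7
Step 7: curr=7, set curr.next=prev(41) | reversed so far: 7 -> 41 -> 7 -> 17 -> 9 -> 33 -> 7

7 -> 41 -> 7 -> 17 -> 9 -> 33 -> 7 -> None


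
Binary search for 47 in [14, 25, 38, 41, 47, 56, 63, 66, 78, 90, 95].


Step 1: lo=0, hi=10, mid=5, val=56
Step 2: lo=0, hi=4, mid=2, val=38
Step 3: lo=3, hi=4, mid=3, val=41
Step 4: lo=4, hi=4, mid=4, val=47

Found at index 4


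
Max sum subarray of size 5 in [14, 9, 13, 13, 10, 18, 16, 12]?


[0:5]: 59
[1:6]: 63
[2:7]: 70
[3:8]: 69

Max: 70 at [2:7]


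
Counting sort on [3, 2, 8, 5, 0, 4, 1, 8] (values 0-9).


Input: [3, 2, 8, 5, 0, 4, 1, 8]
Counts: [1, 1, 1, 1, 1, 1, 0, 0, 2, 0]

Sorted: [0, 1, 2, 3, 4, 5, 8, 8]


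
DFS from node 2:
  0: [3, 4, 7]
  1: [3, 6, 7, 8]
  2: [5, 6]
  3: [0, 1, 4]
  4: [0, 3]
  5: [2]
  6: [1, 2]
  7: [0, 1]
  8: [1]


Visit 2, push [6, 5]
Visit 5, push []
Visit 6, push [1]
Visit 1, push [8, 7, 3]
Visit 3, push [4, 0]
Visit 0, push [7, 4]
Visit 4, push []
Visit 7, push []
Visit 8, push []

DFS order: [2, 5, 6, 1, 3, 0, 4, 7, 8]


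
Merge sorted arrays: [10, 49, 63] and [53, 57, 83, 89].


Take 10 from A
Take 49 from A
Take 53 from B
Take 57 from B
Take 63 from A

Merged: [10, 49, 53, 57, 63, 83, 89]


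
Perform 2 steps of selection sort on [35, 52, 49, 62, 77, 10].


Initial: [35, 52, 49, 62, 77, 10]
Step 1: min=10 at 5
  Swap: [10, 52, 49, 62, 77, 35]
Step 2: min=35 at 5
  Swap: [10, 35, 49, 62, 77, 52]

After 2 steps: [10, 35, 49, 62, 77, 52]


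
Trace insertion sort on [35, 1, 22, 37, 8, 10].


Initial: [35, 1, 22, 37, 8, 10]
Insert 1: [1, 35, 22, 37, 8, 10]
Insert 22: [1, 22, 35, 37, 8, 10]
Insert 37: [1, 22, 35, 37, 8, 10]
Insert 8: [1, 8, 22, 35, 37, 10]
Insert 10: [1, 8, 10, 22, 35, 37]

Sorted: [1, 8, 10, 22, 35, 37]


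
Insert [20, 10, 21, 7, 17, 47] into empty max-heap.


Insert 20: [20]
Insert 10: [20, 10]
Insert 21: [21, 10, 20]
Insert 7: [21, 10, 20, 7]
Insert 17: [21, 17, 20, 7, 10]
Insert 47: [47, 17, 21, 7, 10, 20]

Final heap: [47, 17, 21, 7, 10, 20]


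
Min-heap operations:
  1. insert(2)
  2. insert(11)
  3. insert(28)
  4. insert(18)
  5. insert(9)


insert(2) -> [2]
insert(11) -> [2, 11]
insert(28) -> [2, 11, 28]
insert(18) -> [2, 11, 28, 18]
insert(9) -> [2, 9, 28, 18, 11]

Final heap: [2, 9, 28, 18, 11]


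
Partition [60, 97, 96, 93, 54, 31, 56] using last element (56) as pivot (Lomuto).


Pivot: 56
  54 <= 56: swap -> [54, 97, 96, 93, 60, 31, 56]
  31 <= 56: swap -> [54, 31, 96, 93, 60, 97, 56]
Place pivot at 2: [54, 31, 56, 93, 60, 97, 96]

Partitioned: [54, 31, 56, 93, 60, 97, 96]


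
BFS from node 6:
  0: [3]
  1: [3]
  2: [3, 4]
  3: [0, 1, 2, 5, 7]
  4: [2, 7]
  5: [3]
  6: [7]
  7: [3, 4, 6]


Visit 6, enqueue [7]
Visit 7, enqueue [3, 4]
Visit 3, enqueue [0, 1, 2, 5]
Visit 4, enqueue []
Visit 0, enqueue []
Visit 1, enqueue []
Visit 2, enqueue []
Visit 5, enqueue []

BFS order: [6, 7, 3, 4, 0, 1, 2, 5]


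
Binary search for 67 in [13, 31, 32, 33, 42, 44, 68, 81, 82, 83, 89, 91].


Step 1: lo=0, hi=11, mid=5, val=44
Step 2: lo=6, hi=11, mid=8, val=82
Step 3: lo=6, hi=7, mid=6, val=68

Not found


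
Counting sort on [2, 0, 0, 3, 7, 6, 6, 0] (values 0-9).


Input: [2, 0, 0, 3, 7, 6, 6, 0]
Counts: [3, 0, 1, 1, 0, 0, 2, 1, 0, 0]

Sorted: [0, 0, 0, 2, 3, 6, 6, 7]


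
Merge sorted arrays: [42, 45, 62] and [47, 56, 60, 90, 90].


Take 42 from A
Take 45 from A
Take 47 from B
Take 56 from B
Take 60 from B
Take 62 from A

Merged: [42, 45, 47, 56, 60, 62, 90, 90]


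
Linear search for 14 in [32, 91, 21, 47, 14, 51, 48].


i=0: 32!=14
i=1: 91!=14
i=2: 21!=14
i=3: 47!=14
i=4: 14==14 found!

Found at 4, 5 comps


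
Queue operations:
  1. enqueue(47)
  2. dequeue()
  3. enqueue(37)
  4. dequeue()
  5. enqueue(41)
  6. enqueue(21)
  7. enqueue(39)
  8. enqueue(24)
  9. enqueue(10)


enqueue(47) -> [47]
dequeue()->47, []
enqueue(37) -> [37]
dequeue()->37, []
enqueue(41) -> [41]
enqueue(21) -> [41, 21]
enqueue(39) -> [41, 21, 39]
enqueue(24) -> [41, 21, 39, 24]
enqueue(10) -> [41, 21, 39, 24, 10]

Final queue: [41, 21, 39, 24, 10]


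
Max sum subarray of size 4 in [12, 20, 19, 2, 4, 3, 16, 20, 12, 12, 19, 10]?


[0:4]: 53
[1:5]: 45
[2:6]: 28
[3:7]: 25
[4:8]: 43
[5:9]: 51
[6:10]: 60
[7:11]: 63
[8:12]: 53

Max: 63 at [7:11]


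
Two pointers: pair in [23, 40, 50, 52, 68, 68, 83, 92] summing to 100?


lo=0(23)+hi=7(92)=115
lo=0(23)+hi=6(83)=106
lo=0(23)+hi=5(68)=91
lo=1(40)+hi=5(68)=108
lo=1(40)+hi=4(68)=108
lo=1(40)+hi=3(52)=92
lo=2(50)+hi=3(52)=102

No pair found


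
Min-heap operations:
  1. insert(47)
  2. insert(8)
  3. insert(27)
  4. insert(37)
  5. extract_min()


insert(47) -> [47]
insert(8) -> [8, 47]
insert(27) -> [8, 47, 27]
insert(37) -> [8, 37, 27, 47]
extract_min()->8, [27, 37, 47]

Final heap: [27, 37, 47]


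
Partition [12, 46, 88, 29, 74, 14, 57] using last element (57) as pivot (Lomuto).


Pivot: 57
  12 <= 57: advance i (no swap)
  46 <= 57: advance i (no swap)
  29 <= 57: swap -> [12, 46, 29, 88, 74, 14, 57]
  14 <= 57: swap -> [12, 46, 29, 14, 74, 88, 57]
Place pivot at 4: [12, 46, 29, 14, 57, 88, 74]

Partitioned: [12, 46, 29, 14, 57, 88, 74]


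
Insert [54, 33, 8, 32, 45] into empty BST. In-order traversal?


Insert 54: root
Insert 33: L from 54
Insert 8: L from 54 -> L from 33
Insert 32: L from 54 -> L from 33 -> R from 8
Insert 45: L from 54 -> R from 33

In-order: [8, 32, 33, 45, 54]


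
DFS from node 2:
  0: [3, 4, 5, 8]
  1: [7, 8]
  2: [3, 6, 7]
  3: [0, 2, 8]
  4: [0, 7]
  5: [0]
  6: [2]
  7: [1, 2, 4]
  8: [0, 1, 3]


Visit 2, push [7, 6, 3]
Visit 3, push [8, 0]
Visit 0, push [8, 5, 4]
Visit 4, push [7]
Visit 7, push [1]
Visit 1, push [8]
Visit 8, push []
Visit 5, push []
Visit 6, push []

DFS order: [2, 3, 0, 4, 7, 1, 8, 5, 6]


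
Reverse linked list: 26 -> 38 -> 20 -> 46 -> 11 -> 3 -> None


Step 1: curr=26, set curr.next=prev(None) | reversed so far: 26
Step 2: curr=38, set curr.next=prev(26) | reversed so far: 38 -> 26
Step 3: curr=20, set curr.next=prev(38) | reversed so far: 20 -> 38 -> 26
Step 4: curr=46, set curr.next=prev(20) | reversed so far: 46 -> 20 -> 38 -> 26
Step 5: curr=11, set curr.next=prev(46) | reversed so far: 11 -> 46 -> 20 -> 38 -> 26
Step 6: curr=3, set curr.next=prev(11) | reversed so far: 3 -> 11 -> 46 -> 20 -> 38 -> 26

3 -> 11 -> 46 -> 20 -> 38 -> 26 -> None


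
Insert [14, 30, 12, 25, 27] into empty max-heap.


Insert 14: [14]
Insert 30: [30, 14]
Insert 12: [30, 14, 12]
Insert 25: [30, 25, 12, 14]
Insert 27: [30, 27, 12, 14, 25]

Final heap: [30, 27, 12, 14, 25]


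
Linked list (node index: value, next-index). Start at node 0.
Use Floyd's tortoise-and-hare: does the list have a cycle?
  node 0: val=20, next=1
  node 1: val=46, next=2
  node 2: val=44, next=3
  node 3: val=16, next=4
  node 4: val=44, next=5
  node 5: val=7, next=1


Floyd's tortoise (slow, +1) and hare (fast, +2):
  init: slow=0, fast=0
  step 1: slow=1, fast=2
  step 2: slow=2, fast=4
  step 3: slow=3, fast=1
  step 4: slow=4, fast=3
  step 5: slow=5, fast=5
  slow == fast at node 5: cycle detected

Cycle: yes


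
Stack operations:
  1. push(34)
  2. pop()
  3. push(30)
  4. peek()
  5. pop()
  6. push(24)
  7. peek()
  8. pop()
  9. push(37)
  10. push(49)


push(34) -> [34]
pop()->34, []
push(30) -> [30]
peek()->30
pop()->30, []
push(24) -> [24]
peek()->24
pop()->24, []
push(37) -> [37]
push(49) -> [37, 49]

Final stack: [37, 49]


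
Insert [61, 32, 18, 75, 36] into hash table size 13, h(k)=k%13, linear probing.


Insert 61: h=9 -> slot 9
Insert 32: h=6 -> slot 6
Insert 18: h=5 -> slot 5
Insert 75: h=10 -> slot 10
Insert 36: h=10, 1 probes -> slot 11

Table: [None, None, None, None, None, 18, 32, None, None, 61, 75, 36, None]


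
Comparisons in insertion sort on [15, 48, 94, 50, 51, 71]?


Algorithm: insertion sort
Input: [15, 48, 94, 50, 51, 71]
Sorted: [15, 48, 50, 51, 71, 94]

8


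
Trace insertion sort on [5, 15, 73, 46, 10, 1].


Initial: [5, 15, 73, 46, 10, 1]
Insert 15: [5, 15, 73, 46, 10, 1]
Insert 73: [5, 15, 73, 46, 10, 1]
Insert 46: [5, 15, 46, 73, 10, 1]
Insert 10: [5, 10, 15, 46, 73, 1]
Insert 1: [1, 5, 10, 15, 46, 73]

Sorted: [1, 5, 10, 15, 46, 73]


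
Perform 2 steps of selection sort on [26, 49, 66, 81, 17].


Initial: [26, 49, 66, 81, 17]
Step 1: min=17 at 4
  Swap: [17, 49, 66, 81, 26]
Step 2: min=26 at 4
  Swap: [17, 26, 66, 81, 49]

After 2 steps: [17, 26, 66, 81, 49]


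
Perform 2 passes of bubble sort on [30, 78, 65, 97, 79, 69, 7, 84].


Initial: [30, 78, 65, 97, 79, 69, 7, 84]
Pass 1: [30, 65, 78, 79, 69, 7, 84, 97] (5 swaps)
Pass 2: [30, 65, 78, 69, 7, 79, 84, 97] (2 swaps)

After 2 passes: [30, 65, 78, 69, 7, 79, 84, 97]


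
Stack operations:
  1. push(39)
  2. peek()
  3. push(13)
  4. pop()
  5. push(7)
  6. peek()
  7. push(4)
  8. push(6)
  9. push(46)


push(39) -> [39]
peek()->39
push(13) -> [39, 13]
pop()->13, [39]
push(7) -> [39, 7]
peek()->7
push(4) -> [39, 7, 4]
push(6) -> [39, 7, 4, 6]
push(46) -> [39, 7, 4, 6, 46]

Final stack: [39, 7, 4, 6, 46]


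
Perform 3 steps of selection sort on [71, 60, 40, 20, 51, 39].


Initial: [71, 60, 40, 20, 51, 39]
Step 1: min=20 at 3
  Swap: [20, 60, 40, 71, 51, 39]
Step 2: min=39 at 5
  Swap: [20, 39, 40, 71, 51, 60]
Step 3: min=40 at 2
  Swap: [20, 39, 40, 71, 51, 60]

After 3 steps: [20, 39, 40, 71, 51, 60]


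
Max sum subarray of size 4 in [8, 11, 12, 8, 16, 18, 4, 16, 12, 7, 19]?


[0:4]: 39
[1:5]: 47
[2:6]: 54
[3:7]: 46
[4:8]: 54
[5:9]: 50
[6:10]: 39
[7:11]: 54

Max: 54 at [2:6]


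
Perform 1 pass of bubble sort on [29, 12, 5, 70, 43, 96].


Initial: [29, 12, 5, 70, 43, 96]
Pass 1: [12, 5, 29, 43, 70, 96] (3 swaps)

After 1 pass: [12, 5, 29, 43, 70, 96]


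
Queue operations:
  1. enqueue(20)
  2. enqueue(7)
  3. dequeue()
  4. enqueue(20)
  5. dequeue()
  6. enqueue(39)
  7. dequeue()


enqueue(20) -> [20]
enqueue(7) -> [20, 7]
dequeue()->20, [7]
enqueue(20) -> [7, 20]
dequeue()->7, [20]
enqueue(39) -> [20, 39]
dequeue()->20, [39]

Final queue: [39]


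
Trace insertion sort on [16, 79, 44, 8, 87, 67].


Initial: [16, 79, 44, 8, 87, 67]
Insert 79: [16, 79, 44, 8, 87, 67]
Insert 44: [16, 44, 79, 8, 87, 67]
Insert 8: [8, 16, 44, 79, 87, 67]
Insert 87: [8, 16, 44, 79, 87, 67]
Insert 67: [8, 16, 44, 67, 79, 87]

Sorted: [8, 16, 44, 67, 79, 87]


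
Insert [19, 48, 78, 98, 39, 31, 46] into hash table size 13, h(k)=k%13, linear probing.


Insert 19: h=6 -> slot 6
Insert 48: h=9 -> slot 9
Insert 78: h=0 -> slot 0
Insert 98: h=7 -> slot 7
Insert 39: h=0, 1 probes -> slot 1
Insert 31: h=5 -> slot 5
Insert 46: h=7, 1 probes -> slot 8

Table: [78, 39, None, None, None, 31, 19, 98, 46, 48, None, None, None]


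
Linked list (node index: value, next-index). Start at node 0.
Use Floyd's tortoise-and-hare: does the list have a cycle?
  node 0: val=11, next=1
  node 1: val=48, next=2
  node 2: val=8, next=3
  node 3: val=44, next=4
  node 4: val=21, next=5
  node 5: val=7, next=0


Floyd's tortoise (slow, +1) and hare (fast, +2):
  init: slow=0, fast=0
  step 1: slow=1, fast=2
  step 2: slow=2, fast=4
  step 3: slow=3, fast=0
  step 4: slow=4, fast=2
  step 5: slow=5, fast=4
  step 6: slow=0, fast=0
  slow == fast at node 0: cycle detected

Cycle: yes


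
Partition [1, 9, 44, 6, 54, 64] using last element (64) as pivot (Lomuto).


Pivot: 64
  1 <= 64: advance i (no swap)
  9 <= 64: advance i (no swap)
  44 <= 64: advance i (no swap)
  6 <= 64: advance i (no swap)
  54 <= 64: advance i (no swap)
Place pivot at 5: [1, 9, 44, 6, 54, 64]

Partitioned: [1, 9, 44, 6, 54, 64]


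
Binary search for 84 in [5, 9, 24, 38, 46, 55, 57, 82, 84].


Step 1: lo=0, hi=8, mid=4, val=46
Step 2: lo=5, hi=8, mid=6, val=57
Step 3: lo=7, hi=8, mid=7, val=82
Step 4: lo=8, hi=8, mid=8, val=84

Found at index 8


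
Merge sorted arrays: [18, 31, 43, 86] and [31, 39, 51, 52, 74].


Take 18 from A
Take 31 from A
Take 31 from B
Take 39 from B
Take 43 from A
Take 51 from B
Take 52 from B
Take 74 from B

Merged: [18, 31, 31, 39, 43, 51, 52, 74, 86]


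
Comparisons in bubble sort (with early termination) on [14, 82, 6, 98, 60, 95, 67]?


Algorithm: bubble sort (with early termination)
Input: [14, 82, 6, 98, 60, 95, 67]
Sorted: [6, 14, 60, 67, 82, 95, 98]

18


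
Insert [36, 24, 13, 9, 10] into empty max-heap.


Insert 36: [36]
Insert 24: [36, 24]
Insert 13: [36, 24, 13]
Insert 9: [36, 24, 13, 9]
Insert 10: [36, 24, 13, 9, 10]

Final heap: [36, 24, 13, 9, 10]


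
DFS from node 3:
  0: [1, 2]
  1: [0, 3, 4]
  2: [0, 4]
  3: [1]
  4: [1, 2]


Visit 3, push [1]
Visit 1, push [4, 0]
Visit 0, push [2]
Visit 2, push [4]
Visit 4, push []

DFS order: [3, 1, 0, 2, 4]


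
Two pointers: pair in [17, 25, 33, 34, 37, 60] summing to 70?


lo=0(17)+hi=5(60)=77
lo=0(17)+hi=4(37)=54
lo=1(25)+hi=4(37)=62
lo=2(33)+hi=4(37)=70

Yes: 33+37=70


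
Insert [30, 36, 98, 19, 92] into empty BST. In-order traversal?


Insert 30: root
Insert 36: R from 30
Insert 98: R from 30 -> R from 36
Insert 19: L from 30
Insert 92: R from 30 -> R from 36 -> L from 98

In-order: [19, 30, 36, 92, 98]


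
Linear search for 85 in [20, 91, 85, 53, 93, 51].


i=0: 20!=85
i=1: 91!=85
i=2: 85==85 found!

Found at 2, 3 comps


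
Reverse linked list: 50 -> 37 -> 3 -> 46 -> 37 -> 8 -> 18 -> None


Step 1: curr=50, set curr.next=prev(None) | reversed so far: 50
Step 2: curr=37, set curr.next=prev(50) | reversed so far: 37 -> 50
Step 3: curr=3, set curr.next=prev(37) | reversed so far: 3 -> 37 -> 50
Step 4: curr=46, set curr.next=prev(3) | reversed so far: 46 -> 3 -> 37 -> 50
Step 5: curr=37, set curr.next=prev(46) | reversed so far: 37 -> 46 -> 3 -> 37 -> 50
Step 6: curr=8, set curr.next=prev(37) | reversed so far: 8 -> 37 -> 46 -> 3 -> 37 -> 50
Step 7: curr=18, set curr.next=prev(8) | reversed so far: 18 -> 8 -> 37 -> 46 -> 3 -> 37 -> 50

18 -> 8 -> 37 -> 46 -> 3 -> 37 -> 50 -> None


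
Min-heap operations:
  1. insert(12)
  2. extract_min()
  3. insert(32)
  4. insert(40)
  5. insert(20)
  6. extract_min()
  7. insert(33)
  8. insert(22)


insert(12) -> [12]
extract_min()->12, []
insert(32) -> [32]
insert(40) -> [32, 40]
insert(20) -> [20, 40, 32]
extract_min()->20, [32, 40]
insert(33) -> [32, 40, 33]
insert(22) -> [22, 32, 33, 40]

Final heap: [22, 32, 33, 40]


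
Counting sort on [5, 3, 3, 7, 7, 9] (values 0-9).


Input: [5, 3, 3, 7, 7, 9]
Counts: [0, 0, 0, 2, 0, 1, 0, 2, 0, 1]

Sorted: [3, 3, 5, 7, 7, 9]


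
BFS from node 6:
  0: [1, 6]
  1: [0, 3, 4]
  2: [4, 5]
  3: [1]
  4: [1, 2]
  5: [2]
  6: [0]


Visit 6, enqueue [0]
Visit 0, enqueue [1]
Visit 1, enqueue [3, 4]
Visit 3, enqueue []
Visit 4, enqueue [2]
Visit 2, enqueue [5]
Visit 5, enqueue []

BFS order: [6, 0, 1, 3, 4, 2, 5]


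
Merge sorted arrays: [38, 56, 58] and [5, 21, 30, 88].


Take 5 from B
Take 21 from B
Take 30 from B
Take 38 from A
Take 56 from A
Take 58 from A

Merged: [5, 21, 30, 38, 56, 58, 88]


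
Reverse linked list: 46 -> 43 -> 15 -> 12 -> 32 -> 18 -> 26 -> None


Step 1: curr=46, set curr.next=prev(None) | reversed so far: 46
Step 2: curr=43, set curr.next=prev(46) | reversed so far: 43 -> 46
Step 3: curr=15, set curr.next=prev(43) | reversed so far: 15 -> 43 -> 46
Step 4: curr=12, set curr.next=prev(15) | reversed so far: 12 -> 15 -> 43 -> 46
Step 5: curr=32, set curr.next=prev(12) | reversed so far: 32 -> 12 -> 15 -> 43 -> 46
Step 6: curr=18, set curr.next=prev(32) | reversed so far: 18 -> 32 -> 12 -> 15 -> 43 -> 46
Step 7: curr=26, set curr.next=prev(18) | reversed so far: 26 -> 18 -> 32 -> 12 -> 15 -> 43 -> 46

26 -> 18 -> 32 -> 12 -> 15 -> 43 -> 46 -> None


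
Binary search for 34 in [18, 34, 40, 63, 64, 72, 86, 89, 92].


Step 1: lo=0, hi=8, mid=4, val=64
Step 2: lo=0, hi=3, mid=1, val=34

Found at index 1


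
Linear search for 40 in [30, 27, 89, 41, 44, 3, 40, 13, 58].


i=0: 30!=40
i=1: 27!=40
i=2: 89!=40
i=3: 41!=40
i=4: 44!=40
i=5: 3!=40
i=6: 40==40 found!

Found at 6, 7 comps


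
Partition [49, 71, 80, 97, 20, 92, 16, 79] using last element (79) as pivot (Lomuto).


Pivot: 79
  49 <= 79: advance i (no swap)
  71 <= 79: advance i (no swap)
  20 <= 79: swap -> [49, 71, 20, 97, 80, 92, 16, 79]
  16 <= 79: swap -> [49, 71, 20, 16, 80, 92, 97, 79]
Place pivot at 4: [49, 71, 20, 16, 79, 92, 97, 80]

Partitioned: [49, 71, 20, 16, 79, 92, 97, 80]


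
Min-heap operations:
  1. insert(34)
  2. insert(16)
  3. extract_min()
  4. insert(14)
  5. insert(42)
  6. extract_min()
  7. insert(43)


insert(34) -> [34]
insert(16) -> [16, 34]
extract_min()->16, [34]
insert(14) -> [14, 34]
insert(42) -> [14, 34, 42]
extract_min()->14, [34, 42]
insert(43) -> [34, 42, 43]

Final heap: [34, 42, 43]


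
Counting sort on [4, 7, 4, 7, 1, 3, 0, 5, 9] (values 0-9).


Input: [4, 7, 4, 7, 1, 3, 0, 5, 9]
Counts: [1, 1, 0, 1, 2, 1, 0, 2, 0, 1]

Sorted: [0, 1, 3, 4, 4, 5, 7, 7, 9]


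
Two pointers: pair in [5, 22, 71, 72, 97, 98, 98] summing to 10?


lo=0(5)+hi=6(98)=103
lo=0(5)+hi=5(98)=103
lo=0(5)+hi=4(97)=102
lo=0(5)+hi=3(72)=77
lo=0(5)+hi=2(71)=76
lo=0(5)+hi=1(22)=27

No pair found


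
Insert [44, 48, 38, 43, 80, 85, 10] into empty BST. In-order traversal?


Insert 44: root
Insert 48: R from 44
Insert 38: L from 44
Insert 43: L from 44 -> R from 38
Insert 80: R from 44 -> R from 48
Insert 85: R from 44 -> R from 48 -> R from 80
Insert 10: L from 44 -> L from 38

In-order: [10, 38, 43, 44, 48, 80, 85]


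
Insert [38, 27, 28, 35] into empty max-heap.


Insert 38: [38]
Insert 27: [38, 27]
Insert 28: [38, 27, 28]
Insert 35: [38, 35, 28, 27]

Final heap: [38, 35, 28, 27]


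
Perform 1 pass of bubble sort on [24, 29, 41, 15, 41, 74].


Initial: [24, 29, 41, 15, 41, 74]
Pass 1: [24, 29, 15, 41, 41, 74] (1 swaps)

After 1 pass: [24, 29, 15, 41, 41, 74]


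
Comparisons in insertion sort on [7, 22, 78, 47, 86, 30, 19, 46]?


Algorithm: insertion sort
Input: [7, 22, 78, 47, 86, 30, 19, 46]
Sorted: [7, 19, 22, 30, 46, 47, 78, 86]

19


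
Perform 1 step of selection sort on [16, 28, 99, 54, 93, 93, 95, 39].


Initial: [16, 28, 99, 54, 93, 93, 95, 39]
Step 1: min=16 at 0
  Swap: [16, 28, 99, 54, 93, 93, 95, 39]

After 1 step: [16, 28, 99, 54, 93, 93, 95, 39]


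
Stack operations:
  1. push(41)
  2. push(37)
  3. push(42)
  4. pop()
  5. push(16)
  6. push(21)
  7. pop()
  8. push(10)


push(41) -> [41]
push(37) -> [41, 37]
push(42) -> [41, 37, 42]
pop()->42, [41, 37]
push(16) -> [41, 37, 16]
push(21) -> [41, 37, 16, 21]
pop()->21, [41, 37, 16]
push(10) -> [41, 37, 16, 10]

Final stack: [41, 37, 16, 10]


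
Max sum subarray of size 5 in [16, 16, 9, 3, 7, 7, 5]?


[0:5]: 51
[1:6]: 42
[2:7]: 31

Max: 51 at [0:5]


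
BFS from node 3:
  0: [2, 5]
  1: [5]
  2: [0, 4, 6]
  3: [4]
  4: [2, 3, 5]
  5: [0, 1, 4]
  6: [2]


Visit 3, enqueue [4]
Visit 4, enqueue [2, 5]
Visit 2, enqueue [0, 6]
Visit 5, enqueue [1]
Visit 0, enqueue []
Visit 6, enqueue []
Visit 1, enqueue []

BFS order: [3, 4, 2, 5, 0, 6, 1]


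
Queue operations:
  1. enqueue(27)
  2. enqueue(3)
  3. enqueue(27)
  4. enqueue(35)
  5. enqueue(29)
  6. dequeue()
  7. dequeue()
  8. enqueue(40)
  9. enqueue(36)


enqueue(27) -> [27]
enqueue(3) -> [27, 3]
enqueue(27) -> [27, 3, 27]
enqueue(35) -> [27, 3, 27, 35]
enqueue(29) -> [27, 3, 27, 35, 29]
dequeue()->27, [3, 27, 35, 29]
dequeue()->3, [27, 35, 29]
enqueue(40) -> [27, 35, 29, 40]
enqueue(36) -> [27, 35, 29, 40, 36]

Final queue: [27, 35, 29, 40, 36]


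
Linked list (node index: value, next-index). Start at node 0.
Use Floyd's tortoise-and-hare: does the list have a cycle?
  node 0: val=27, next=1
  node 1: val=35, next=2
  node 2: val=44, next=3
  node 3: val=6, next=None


Floyd's tortoise (slow, +1) and hare (fast, +2):
  init: slow=0, fast=0
  step 1: slow=1, fast=2
  step 2: fast 2->3->None, no cycle

Cycle: no


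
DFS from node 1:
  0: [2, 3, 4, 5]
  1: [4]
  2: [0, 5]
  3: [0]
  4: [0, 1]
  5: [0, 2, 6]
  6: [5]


Visit 1, push [4]
Visit 4, push [0]
Visit 0, push [5, 3, 2]
Visit 2, push [5]
Visit 5, push [6]
Visit 6, push []
Visit 3, push []

DFS order: [1, 4, 0, 2, 5, 6, 3]


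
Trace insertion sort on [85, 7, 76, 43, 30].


Initial: [85, 7, 76, 43, 30]
Insert 7: [7, 85, 76, 43, 30]
Insert 76: [7, 76, 85, 43, 30]
Insert 43: [7, 43, 76, 85, 30]
Insert 30: [7, 30, 43, 76, 85]

Sorted: [7, 30, 43, 76, 85]


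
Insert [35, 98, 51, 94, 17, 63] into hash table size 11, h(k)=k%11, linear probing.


Insert 35: h=2 -> slot 2
Insert 98: h=10 -> slot 10
Insert 51: h=7 -> slot 7
Insert 94: h=6 -> slot 6
Insert 17: h=6, 2 probes -> slot 8
Insert 63: h=8, 1 probes -> slot 9

Table: [None, None, 35, None, None, None, 94, 51, 17, 63, 98]


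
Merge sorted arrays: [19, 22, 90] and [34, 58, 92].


Take 19 from A
Take 22 from A
Take 34 from B
Take 58 from B
Take 90 from A

Merged: [19, 22, 34, 58, 90, 92]


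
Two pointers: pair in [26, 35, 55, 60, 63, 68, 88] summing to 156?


lo=0(26)+hi=6(88)=114
lo=1(35)+hi=6(88)=123
lo=2(55)+hi=6(88)=143
lo=3(60)+hi=6(88)=148
lo=4(63)+hi=6(88)=151
lo=5(68)+hi=6(88)=156

Yes: 68+88=156


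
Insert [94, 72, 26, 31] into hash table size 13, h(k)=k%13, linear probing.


Insert 94: h=3 -> slot 3
Insert 72: h=7 -> slot 7
Insert 26: h=0 -> slot 0
Insert 31: h=5 -> slot 5

Table: [26, None, None, 94, None, 31, None, 72, None, None, None, None, None]


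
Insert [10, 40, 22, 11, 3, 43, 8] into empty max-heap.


Insert 10: [10]
Insert 40: [40, 10]
Insert 22: [40, 10, 22]
Insert 11: [40, 11, 22, 10]
Insert 3: [40, 11, 22, 10, 3]
Insert 43: [43, 11, 40, 10, 3, 22]
Insert 8: [43, 11, 40, 10, 3, 22, 8]

Final heap: [43, 11, 40, 10, 3, 22, 8]


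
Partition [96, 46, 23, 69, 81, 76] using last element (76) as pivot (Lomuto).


Pivot: 76
  46 <= 76: swap -> [46, 96, 23, 69, 81, 76]
  23 <= 76: swap -> [46, 23, 96, 69, 81, 76]
  69 <= 76: swap -> [46, 23, 69, 96, 81, 76]
Place pivot at 3: [46, 23, 69, 76, 81, 96]

Partitioned: [46, 23, 69, 76, 81, 96]


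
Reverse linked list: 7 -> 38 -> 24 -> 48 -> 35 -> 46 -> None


Step 1: curr=7, set curr.next=prev(None) | reversed so far: 7
Step 2: curr=38, set curr.next=prev(7) | reversed so far: 38 -> 7
Step 3: curr=24, set curr.next=prev(38) | reversed so far: 24 -> 38 -> 7
Step 4: curr=48, set curr.next=prev(24) | reversed so far: 48 -> 24 -> 38 -> 7
Step 5: curr=35, set curr.next=prev(48) | reversed so far: 35 -> 48 -> 24 -> 38 -> 7
Step 6: curr=46, set curr.next=prev(35) | reversed so far: 46 -> 35 -> 48 -> 24 -> 38 -> 7

46 -> 35 -> 48 -> 24 -> 38 -> 7 -> None


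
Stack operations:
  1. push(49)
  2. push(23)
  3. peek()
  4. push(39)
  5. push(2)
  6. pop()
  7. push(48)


push(49) -> [49]
push(23) -> [49, 23]
peek()->23
push(39) -> [49, 23, 39]
push(2) -> [49, 23, 39, 2]
pop()->2, [49, 23, 39]
push(48) -> [49, 23, 39, 48]

Final stack: [49, 23, 39, 48]


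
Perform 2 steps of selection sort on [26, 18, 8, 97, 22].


Initial: [26, 18, 8, 97, 22]
Step 1: min=8 at 2
  Swap: [8, 18, 26, 97, 22]
Step 2: min=18 at 1
  Swap: [8, 18, 26, 97, 22]

After 2 steps: [8, 18, 26, 97, 22]


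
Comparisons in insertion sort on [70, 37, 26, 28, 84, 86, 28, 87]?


Algorithm: insertion sort
Input: [70, 37, 26, 28, 84, 86, 28, 87]
Sorted: [26, 28, 28, 37, 70, 84, 86, 87]

14


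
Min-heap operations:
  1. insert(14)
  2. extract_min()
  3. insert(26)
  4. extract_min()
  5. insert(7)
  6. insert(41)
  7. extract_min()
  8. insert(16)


insert(14) -> [14]
extract_min()->14, []
insert(26) -> [26]
extract_min()->26, []
insert(7) -> [7]
insert(41) -> [7, 41]
extract_min()->7, [41]
insert(16) -> [16, 41]

Final heap: [16, 41]


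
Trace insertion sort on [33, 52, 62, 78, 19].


Initial: [33, 52, 62, 78, 19]
Insert 52: [33, 52, 62, 78, 19]
Insert 62: [33, 52, 62, 78, 19]
Insert 78: [33, 52, 62, 78, 19]
Insert 19: [19, 33, 52, 62, 78]

Sorted: [19, 33, 52, 62, 78]


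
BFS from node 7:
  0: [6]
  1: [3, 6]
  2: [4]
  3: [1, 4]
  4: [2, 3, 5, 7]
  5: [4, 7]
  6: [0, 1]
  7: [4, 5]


Visit 7, enqueue [4, 5]
Visit 4, enqueue [2, 3]
Visit 5, enqueue []
Visit 2, enqueue []
Visit 3, enqueue [1]
Visit 1, enqueue [6]
Visit 6, enqueue [0]
Visit 0, enqueue []

BFS order: [7, 4, 5, 2, 3, 1, 6, 0]


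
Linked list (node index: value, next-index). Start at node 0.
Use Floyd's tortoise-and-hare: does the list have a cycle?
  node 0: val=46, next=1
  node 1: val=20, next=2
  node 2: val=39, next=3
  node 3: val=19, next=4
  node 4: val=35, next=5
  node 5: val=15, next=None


Floyd's tortoise (slow, +1) and hare (fast, +2):
  init: slow=0, fast=0
  step 1: slow=1, fast=2
  step 2: slow=2, fast=4
  step 3: fast 4->5->None, no cycle

Cycle: no


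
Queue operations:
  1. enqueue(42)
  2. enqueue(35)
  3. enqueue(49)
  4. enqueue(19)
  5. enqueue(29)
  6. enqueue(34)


enqueue(42) -> [42]
enqueue(35) -> [42, 35]
enqueue(49) -> [42, 35, 49]
enqueue(19) -> [42, 35, 49, 19]
enqueue(29) -> [42, 35, 49, 19, 29]
enqueue(34) -> [42, 35, 49, 19, 29, 34]

Final queue: [42, 35, 49, 19, 29, 34]


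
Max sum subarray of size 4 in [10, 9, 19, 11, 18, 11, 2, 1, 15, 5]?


[0:4]: 49
[1:5]: 57
[2:6]: 59
[3:7]: 42
[4:8]: 32
[5:9]: 29
[6:10]: 23

Max: 59 at [2:6]


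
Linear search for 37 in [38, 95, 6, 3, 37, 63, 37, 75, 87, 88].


i=0: 38!=37
i=1: 95!=37
i=2: 6!=37
i=3: 3!=37
i=4: 37==37 found!

Found at 4, 5 comps


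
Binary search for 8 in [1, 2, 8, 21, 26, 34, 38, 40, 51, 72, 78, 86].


Step 1: lo=0, hi=11, mid=5, val=34
Step 2: lo=0, hi=4, mid=2, val=8

Found at index 2


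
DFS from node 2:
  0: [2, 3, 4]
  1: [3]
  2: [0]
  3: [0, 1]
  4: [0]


Visit 2, push [0]
Visit 0, push [4, 3]
Visit 3, push [1]
Visit 1, push []
Visit 4, push []

DFS order: [2, 0, 3, 1, 4]


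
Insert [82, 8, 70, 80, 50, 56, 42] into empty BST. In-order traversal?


Insert 82: root
Insert 8: L from 82
Insert 70: L from 82 -> R from 8
Insert 80: L from 82 -> R from 8 -> R from 70
Insert 50: L from 82 -> R from 8 -> L from 70
Insert 56: L from 82 -> R from 8 -> L from 70 -> R from 50
Insert 42: L from 82 -> R from 8 -> L from 70 -> L from 50

In-order: [8, 42, 50, 56, 70, 80, 82]


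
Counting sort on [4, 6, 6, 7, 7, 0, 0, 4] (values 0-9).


Input: [4, 6, 6, 7, 7, 0, 0, 4]
Counts: [2, 0, 0, 0, 2, 0, 2, 2, 0, 0]

Sorted: [0, 0, 4, 4, 6, 6, 7, 7]


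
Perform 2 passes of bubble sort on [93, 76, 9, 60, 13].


Initial: [93, 76, 9, 60, 13]
Pass 1: [76, 9, 60, 13, 93] (4 swaps)
Pass 2: [9, 60, 13, 76, 93] (3 swaps)

After 2 passes: [9, 60, 13, 76, 93]


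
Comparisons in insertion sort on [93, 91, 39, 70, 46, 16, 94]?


Algorithm: insertion sort
Input: [93, 91, 39, 70, 46, 16, 94]
Sorted: [16, 39, 46, 70, 91, 93, 94]

16


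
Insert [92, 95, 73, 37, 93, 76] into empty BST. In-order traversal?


Insert 92: root
Insert 95: R from 92
Insert 73: L from 92
Insert 37: L from 92 -> L from 73
Insert 93: R from 92 -> L from 95
Insert 76: L from 92 -> R from 73

In-order: [37, 73, 76, 92, 93, 95]


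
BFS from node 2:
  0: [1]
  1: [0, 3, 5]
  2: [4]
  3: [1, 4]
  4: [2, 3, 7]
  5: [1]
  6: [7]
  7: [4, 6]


Visit 2, enqueue [4]
Visit 4, enqueue [3, 7]
Visit 3, enqueue [1]
Visit 7, enqueue [6]
Visit 1, enqueue [0, 5]
Visit 6, enqueue []
Visit 0, enqueue []
Visit 5, enqueue []

BFS order: [2, 4, 3, 7, 1, 6, 0, 5]


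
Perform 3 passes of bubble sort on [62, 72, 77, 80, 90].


Initial: [62, 72, 77, 80, 90]
Pass 1: [62, 72, 77, 80, 90] (0 swaps)
Pass 2: [62, 72, 77, 80, 90] (0 swaps)
Pass 3: [62, 72, 77, 80, 90] (0 swaps)

After 3 passes: [62, 72, 77, 80, 90]


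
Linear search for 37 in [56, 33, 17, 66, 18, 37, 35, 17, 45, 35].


i=0: 56!=37
i=1: 33!=37
i=2: 17!=37
i=3: 66!=37
i=4: 18!=37
i=5: 37==37 found!

Found at 5, 6 comps


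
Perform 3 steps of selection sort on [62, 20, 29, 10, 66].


Initial: [62, 20, 29, 10, 66]
Step 1: min=10 at 3
  Swap: [10, 20, 29, 62, 66]
Step 2: min=20 at 1
  Swap: [10, 20, 29, 62, 66]
Step 3: min=29 at 2
  Swap: [10, 20, 29, 62, 66]

After 3 steps: [10, 20, 29, 62, 66]


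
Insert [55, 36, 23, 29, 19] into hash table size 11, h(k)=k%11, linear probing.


Insert 55: h=0 -> slot 0
Insert 36: h=3 -> slot 3
Insert 23: h=1 -> slot 1
Insert 29: h=7 -> slot 7
Insert 19: h=8 -> slot 8

Table: [55, 23, None, 36, None, None, None, 29, 19, None, None]


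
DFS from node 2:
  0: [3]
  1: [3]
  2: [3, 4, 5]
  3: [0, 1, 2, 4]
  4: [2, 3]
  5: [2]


Visit 2, push [5, 4, 3]
Visit 3, push [4, 1, 0]
Visit 0, push []
Visit 1, push []
Visit 4, push []
Visit 5, push []

DFS order: [2, 3, 0, 1, 4, 5]


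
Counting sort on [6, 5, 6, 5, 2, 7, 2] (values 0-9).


Input: [6, 5, 6, 5, 2, 7, 2]
Counts: [0, 0, 2, 0, 0, 2, 2, 1, 0, 0]

Sorted: [2, 2, 5, 5, 6, 6, 7]


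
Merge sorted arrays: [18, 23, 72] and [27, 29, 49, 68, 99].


Take 18 from A
Take 23 from A
Take 27 from B
Take 29 from B
Take 49 from B
Take 68 from B
Take 72 from A

Merged: [18, 23, 27, 29, 49, 68, 72, 99]


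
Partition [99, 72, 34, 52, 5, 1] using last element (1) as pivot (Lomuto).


Pivot: 1
Place pivot at 0: [1, 72, 34, 52, 5, 99]

Partitioned: [1, 72, 34, 52, 5, 99]


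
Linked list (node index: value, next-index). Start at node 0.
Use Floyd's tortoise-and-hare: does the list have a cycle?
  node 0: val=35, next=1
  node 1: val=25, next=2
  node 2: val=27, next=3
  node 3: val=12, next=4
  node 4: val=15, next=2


Floyd's tortoise (slow, +1) and hare (fast, +2):
  init: slow=0, fast=0
  step 1: slow=1, fast=2
  step 2: slow=2, fast=4
  step 3: slow=3, fast=3
  slow == fast at node 3: cycle detected

Cycle: yes


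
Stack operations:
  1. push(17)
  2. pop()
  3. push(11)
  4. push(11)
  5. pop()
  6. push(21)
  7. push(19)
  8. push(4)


push(17) -> [17]
pop()->17, []
push(11) -> [11]
push(11) -> [11, 11]
pop()->11, [11]
push(21) -> [11, 21]
push(19) -> [11, 21, 19]
push(4) -> [11, 21, 19, 4]

Final stack: [11, 21, 19, 4]


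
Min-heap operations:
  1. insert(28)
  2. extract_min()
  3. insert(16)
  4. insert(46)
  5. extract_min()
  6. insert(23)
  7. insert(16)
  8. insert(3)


insert(28) -> [28]
extract_min()->28, []
insert(16) -> [16]
insert(46) -> [16, 46]
extract_min()->16, [46]
insert(23) -> [23, 46]
insert(16) -> [16, 46, 23]
insert(3) -> [3, 16, 23, 46]

Final heap: [3, 16, 23, 46]


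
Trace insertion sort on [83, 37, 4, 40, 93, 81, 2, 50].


Initial: [83, 37, 4, 40, 93, 81, 2, 50]
Insert 37: [37, 83, 4, 40, 93, 81, 2, 50]
Insert 4: [4, 37, 83, 40, 93, 81, 2, 50]
Insert 40: [4, 37, 40, 83, 93, 81, 2, 50]
Insert 93: [4, 37, 40, 83, 93, 81, 2, 50]
Insert 81: [4, 37, 40, 81, 83, 93, 2, 50]
Insert 2: [2, 4, 37, 40, 81, 83, 93, 50]
Insert 50: [2, 4, 37, 40, 50, 81, 83, 93]

Sorted: [2, 4, 37, 40, 50, 81, 83, 93]


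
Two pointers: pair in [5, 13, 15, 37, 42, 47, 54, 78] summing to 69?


lo=0(5)+hi=7(78)=83
lo=0(5)+hi=6(54)=59
lo=1(13)+hi=6(54)=67
lo=2(15)+hi=6(54)=69

Yes: 15+54=69


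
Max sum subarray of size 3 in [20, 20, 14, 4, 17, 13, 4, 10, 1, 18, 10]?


[0:3]: 54
[1:4]: 38
[2:5]: 35
[3:6]: 34
[4:7]: 34
[5:8]: 27
[6:9]: 15
[7:10]: 29
[8:11]: 29

Max: 54 at [0:3]


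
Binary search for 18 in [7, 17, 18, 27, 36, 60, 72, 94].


Step 1: lo=0, hi=7, mid=3, val=27
Step 2: lo=0, hi=2, mid=1, val=17
Step 3: lo=2, hi=2, mid=2, val=18

Found at index 2


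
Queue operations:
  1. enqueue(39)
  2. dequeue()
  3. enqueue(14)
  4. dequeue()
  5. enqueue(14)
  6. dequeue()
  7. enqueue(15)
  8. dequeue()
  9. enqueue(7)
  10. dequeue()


enqueue(39) -> [39]
dequeue()->39, []
enqueue(14) -> [14]
dequeue()->14, []
enqueue(14) -> [14]
dequeue()->14, []
enqueue(15) -> [15]
dequeue()->15, []
enqueue(7) -> [7]
dequeue()->7, []

Final queue: []


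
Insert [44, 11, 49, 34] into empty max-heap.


Insert 44: [44]
Insert 11: [44, 11]
Insert 49: [49, 11, 44]
Insert 34: [49, 34, 44, 11]

Final heap: [49, 34, 44, 11]


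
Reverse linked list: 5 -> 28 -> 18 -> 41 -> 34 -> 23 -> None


Step 1: curr=5, set curr.next=prev(None) | reversed so far: 5
Step 2: curr=28, set curr.next=prev(5) | reversed so far: 28 -> 5
Step 3: curr=18, set curr.next=prev(28) | reversed so far: 18 -> 28 -> 5
Step 4: curr=41, set curr.next=prev(18) | reversed so far: 41 -> 18 -> 28 -> 5
Step 5: curr=34, set curr.next=prev(41) | reversed so far: 34 -> 41 -> 18 -> 28 -> 5
Step 6: curr=23, set curr.next=prev(34) | reversed so far: 23 -> 34 -> 41 -> 18 -> 28 -> 5

23 -> 34 -> 41 -> 18 -> 28 -> 5 -> None


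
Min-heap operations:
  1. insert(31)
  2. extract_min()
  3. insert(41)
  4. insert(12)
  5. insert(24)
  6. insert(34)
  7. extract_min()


insert(31) -> [31]
extract_min()->31, []
insert(41) -> [41]
insert(12) -> [12, 41]
insert(24) -> [12, 41, 24]
insert(34) -> [12, 34, 24, 41]
extract_min()->12, [24, 34, 41]

Final heap: [24, 34, 41]


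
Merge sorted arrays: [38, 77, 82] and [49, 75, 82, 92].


Take 38 from A
Take 49 from B
Take 75 from B
Take 77 from A
Take 82 from A

Merged: [38, 49, 75, 77, 82, 82, 92]


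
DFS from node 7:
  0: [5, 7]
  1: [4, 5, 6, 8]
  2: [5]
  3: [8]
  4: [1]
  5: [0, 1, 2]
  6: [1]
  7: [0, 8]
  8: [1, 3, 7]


Visit 7, push [8, 0]
Visit 0, push [5]
Visit 5, push [2, 1]
Visit 1, push [8, 6, 4]
Visit 4, push []
Visit 6, push []
Visit 8, push [3]
Visit 3, push []
Visit 2, push []

DFS order: [7, 0, 5, 1, 4, 6, 8, 3, 2]


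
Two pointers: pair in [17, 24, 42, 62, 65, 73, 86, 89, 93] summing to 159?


lo=0(17)+hi=8(93)=110
lo=1(24)+hi=8(93)=117
lo=2(42)+hi=8(93)=135
lo=3(62)+hi=8(93)=155
lo=4(65)+hi=8(93)=158
lo=5(73)+hi=8(93)=166
lo=5(73)+hi=7(89)=162
lo=5(73)+hi=6(86)=159

Yes: 73+86=159


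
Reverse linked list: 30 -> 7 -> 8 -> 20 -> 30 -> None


Step 1: curr=30, set curr.next=prev(None) | reversed so far: 30
Step 2: curr=7, set curr.next=prev(30) | reversed so far: 7 -> 30
Step 3: curr=8, set curr.next=prev(7) | reversed so far: 8 -> 7 -> 30
Step 4: curr=20, set curr.next=prev(8) | reversed so far: 20 -> 8 -> 7 -> 30
Step 5: curr=30, set curr.next=prev(20) | reversed so far: 30 -> 20 -> 8 -> 7 -> 30

30 -> 20 -> 8 -> 7 -> 30 -> None


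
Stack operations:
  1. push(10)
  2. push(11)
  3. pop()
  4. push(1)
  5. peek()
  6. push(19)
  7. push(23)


push(10) -> [10]
push(11) -> [10, 11]
pop()->11, [10]
push(1) -> [10, 1]
peek()->1
push(19) -> [10, 1, 19]
push(23) -> [10, 1, 19, 23]

Final stack: [10, 1, 19, 23]


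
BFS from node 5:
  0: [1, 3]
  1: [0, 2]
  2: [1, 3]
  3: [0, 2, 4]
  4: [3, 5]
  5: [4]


Visit 5, enqueue [4]
Visit 4, enqueue [3]
Visit 3, enqueue [0, 2]
Visit 0, enqueue [1]
Visit 2, enqueue []
Visit 1, enqueue []

BFS order: [5, 4, 3, 0, 2, 1]


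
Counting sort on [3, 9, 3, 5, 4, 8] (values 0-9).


Input: [3, 9, 3, 5, 4, 8]
Counts: [0, 0, 0, 2, 1, 1, 0, 0, 1, 1]

Sorted: [3, 3, 4, 5, 8, 9]


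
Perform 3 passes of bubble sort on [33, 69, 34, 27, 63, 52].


Initial: [33, 69, 34, 27, 63, 52]
Pass 1: [33, 34, 27, 63, 52, 69] (4 swaps)
Pass 2: [33, 27, 34, 52, 63, 69] (2 swaps)
Pass 3: [27, 33, 34, 52, 63, 69] (1 swaps)

After 3 passes: [27, 33, 34, 52, 63, 69]


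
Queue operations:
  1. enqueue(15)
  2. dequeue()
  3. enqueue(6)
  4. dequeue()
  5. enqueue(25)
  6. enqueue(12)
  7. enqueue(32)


enqueue(15) -> [15]
dequeue()->15, []
enqueue(6) -> [6]
dequeue()->6, []
enqueue(25) -> [25]
enqueue(12) -> [25, 12]
enqueue(32) -> [25, 12, 32]

Final queue: [25, 12, 32]


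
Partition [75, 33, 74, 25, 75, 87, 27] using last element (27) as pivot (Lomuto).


Pivot: 27
  25 <= 27: swap -> [25, 33, 74, 75, 75, 87, 27]
Place pivot at 1: [25, 27, 74, 75, 75, 87, 33]

Partitioned: [25, 27, 74, 75, 75, 87, 33]
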